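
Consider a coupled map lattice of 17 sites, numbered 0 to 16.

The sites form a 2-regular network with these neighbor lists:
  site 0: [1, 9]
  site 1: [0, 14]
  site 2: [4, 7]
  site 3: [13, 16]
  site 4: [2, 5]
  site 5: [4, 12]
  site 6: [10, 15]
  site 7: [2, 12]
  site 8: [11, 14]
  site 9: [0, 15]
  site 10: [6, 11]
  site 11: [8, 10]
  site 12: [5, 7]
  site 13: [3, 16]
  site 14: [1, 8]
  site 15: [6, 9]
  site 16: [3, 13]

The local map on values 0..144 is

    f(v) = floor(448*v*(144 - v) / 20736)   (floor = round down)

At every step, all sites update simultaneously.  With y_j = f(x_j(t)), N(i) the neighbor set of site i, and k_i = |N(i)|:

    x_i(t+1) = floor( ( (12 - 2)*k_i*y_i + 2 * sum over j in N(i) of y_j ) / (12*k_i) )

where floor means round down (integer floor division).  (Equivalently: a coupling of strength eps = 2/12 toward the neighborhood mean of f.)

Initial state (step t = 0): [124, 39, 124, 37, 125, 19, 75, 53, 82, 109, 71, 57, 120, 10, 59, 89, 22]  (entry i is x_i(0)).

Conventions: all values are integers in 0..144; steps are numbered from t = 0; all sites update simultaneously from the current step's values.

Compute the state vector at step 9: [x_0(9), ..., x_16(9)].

Answer: [85, 91, 87, 89, 86, 85, 107, 86, 107, 89, 108, 108, 85, 94, 104, 102, 89]

Derivation:
t=0: [124, 39, 124, 37, 125, 19, 75, 53, 82, 109, 71, 57, 120, 10, 59, 89, 22]
t=1: [58, 86, 57, 77, 51, 51, 110, 96, 108, 81, 110, 107, 64, 35, 106, 103, 56]
t=2: [107, 105, 105, 108, 102, 102, 80, 100, 84, 108, 80, 84, 108, 86, 88, 91, 104]
t=3: [85, 89, 88, 86, 91, 91, 109, 93, 107, 85, 109, 108, 85, 103, 104, 102, 90]
t=4: [107, 103, 105, 105, 104, 104, 82, 102, 85, 106, 82, 83, 107, 93, 90, 92, 104]
t=5: [85, 91, 88, 89, 88, 88, 108, 91, 107, 88, 109, 108, 85, 99, 104, 102, 90]
t=6: [107, 103, 105, 104, 106, 106, 84, 104, 85, 105, 82, 83, 107, 97, 89, 92, 104]
t=7: [85, 91, 88, 89, 87, 86, 107, 88, 107, 89, 108, 108, 85, 96, 104, 102, 89]
t=8: [107, 103, 106, 104, 106, 107, 85, 106, 85, 104, 84, 84, 107, 100, 89, 92, 104]
t=9: [85, 91, 87, 89, 86, 85, 107, 86, 107, 89, 108, 108, 85, 94, 104, 102, 89]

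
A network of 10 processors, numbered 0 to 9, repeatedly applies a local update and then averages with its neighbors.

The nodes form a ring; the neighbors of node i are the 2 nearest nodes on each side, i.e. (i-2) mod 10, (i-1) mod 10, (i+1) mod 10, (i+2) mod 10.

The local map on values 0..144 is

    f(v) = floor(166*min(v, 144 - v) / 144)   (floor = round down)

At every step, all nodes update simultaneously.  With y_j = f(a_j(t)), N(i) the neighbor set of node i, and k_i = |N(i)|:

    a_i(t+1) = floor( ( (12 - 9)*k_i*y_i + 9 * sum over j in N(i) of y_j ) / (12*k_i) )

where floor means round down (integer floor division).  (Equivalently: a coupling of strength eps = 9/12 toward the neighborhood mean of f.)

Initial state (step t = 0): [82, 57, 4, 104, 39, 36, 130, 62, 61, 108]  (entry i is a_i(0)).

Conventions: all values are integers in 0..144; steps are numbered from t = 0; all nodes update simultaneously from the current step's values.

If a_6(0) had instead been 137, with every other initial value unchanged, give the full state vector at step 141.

Simulating step by step:
t=0: [82, 57, 4, 104, 39, 36, 137, 62, 61, 108]
t=1: [51, 46, 43, 40, 29, 41, 44, 47, 53, 62]
t=2: [58, 55, 47, 45, 44, 46, 49, 56, 58, 60]
t=3: [63, 60, 56, 54, 52, 54, 57, 61, 64, 65]
t=4: [70, 68, 65, 63, 62, 63, 65, 68, 70, 71]
t=5: [78, 77, 74, 73, 72, 73, 74, 77, 78, 79]
t=6: [76, 77, 79, 80, 81, 80, 79, 77, 76, 75]
t=7: [77, 76, 74, 73, 73, 73, 74, 76, 77, 77]
t=8: [77, 78, 79, 80, 80, 80, 79, 78, 77, 77]
t=9: [76, 75, 74, 73, 73, 73, 74, 75, 76, 76]
t=10: [78, 79, 79, 80, 80, 80, 79, 79, 78, 78]
t=11: [75, 74, 74, 73, 73, 73, 74, 74, 75, 75]
t=12: [79, 79, 80, 80, 80, 80, 80, 79, 79, 79]
t=13: [73, 73, 73, 73, 73, 73, 73, 73, 73, 74]
t=14: [80, 80, 81, 81, 81, 81, 81, 80, 80, 80]
t=15: [72, 72, 72, 72, 72, 72, 72, 72, 72, 73]
t=16: [82, 82, 83, 83, 83, 83, 83, 82, 82, 82]
t=17: [70, 70, 70, 70, 70, 70, 70, 70, 70, 71]
t=18: [80, 80, 80, 80, 80, 80, 80, 80, 80, 80]
t=19: [73, 73, 73, 73, 73, 73, 73, 73, 73, 73]
t=20: [81, 81, 81, 81, 81, 81, 81, 81, 81, 81]
t=21: [72, 72, 72, 72, 72, 72, 72, 72, 72, 72]
t=22: [83, 83, 83, 83, 83, 83, 83, 83, 83, 83]
t=23: [70, 70, 70, 70, 70, 70, 70, 70, 70, 70]
t=24: [80, 80, 80, 80, 80, 80, 80, 80, 80, 80]

Answer: [72, 72, 72, 72, 72, 72, 72, 72, 72, 72]
Key observation: The state at step 18, [80, 80, 80, 80, 80, 80, 80, 80, 80, 80], reappears at step 24: the system is in a cycle of period 6 from step 18 on.  Therefore the state at step 141 equals the state at step 18 + ((141 - 18) mod 6) = 21, which is [72, 72, 72, 72, 72, 72, 72, 72, 72, 72].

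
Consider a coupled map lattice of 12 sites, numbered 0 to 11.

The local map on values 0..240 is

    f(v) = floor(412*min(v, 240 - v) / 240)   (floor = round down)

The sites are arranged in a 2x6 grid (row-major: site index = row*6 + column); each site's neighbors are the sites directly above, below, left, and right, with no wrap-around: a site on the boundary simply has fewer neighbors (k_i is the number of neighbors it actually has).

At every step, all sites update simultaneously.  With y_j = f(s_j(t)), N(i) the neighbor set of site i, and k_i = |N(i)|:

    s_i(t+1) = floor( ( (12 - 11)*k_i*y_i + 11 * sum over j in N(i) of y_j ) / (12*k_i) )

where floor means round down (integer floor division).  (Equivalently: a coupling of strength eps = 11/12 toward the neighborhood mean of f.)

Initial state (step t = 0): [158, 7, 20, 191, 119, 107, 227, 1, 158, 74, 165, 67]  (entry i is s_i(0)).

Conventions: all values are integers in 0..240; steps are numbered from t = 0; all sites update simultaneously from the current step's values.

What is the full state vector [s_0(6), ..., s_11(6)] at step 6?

Simulating step by step:
t=0: [158, 7, 20, 191, 119, 107, 227, 1, 158, 74, 165, 67]
t=1: [27, 54, 74, 118, 137, 161, 66, 53, 61, 118, 146, 152]
t=2: [97, 88, 132, 171, 166, 161, 71, 101, 136, 159, 175, 148]
t=3: [138, 172, 152, 147, 121, 141, 165, 151, 166, 135, 138, 125]
t=4: [126, 155, 135, 176, 170, 197, 160, 126, 158, 155, 192, 174]
t=5: [145, 186, 135, 145, 90, 112, 190, 145, 170, 113, 122, 80]
t=6: [94, 162, 129, 174, 183, 149, 156, 104, 173, 164, 164, 192]

Answer: [94, 162, 129, 174, 183, 149, 156, 104, 173, 164, 164, 192]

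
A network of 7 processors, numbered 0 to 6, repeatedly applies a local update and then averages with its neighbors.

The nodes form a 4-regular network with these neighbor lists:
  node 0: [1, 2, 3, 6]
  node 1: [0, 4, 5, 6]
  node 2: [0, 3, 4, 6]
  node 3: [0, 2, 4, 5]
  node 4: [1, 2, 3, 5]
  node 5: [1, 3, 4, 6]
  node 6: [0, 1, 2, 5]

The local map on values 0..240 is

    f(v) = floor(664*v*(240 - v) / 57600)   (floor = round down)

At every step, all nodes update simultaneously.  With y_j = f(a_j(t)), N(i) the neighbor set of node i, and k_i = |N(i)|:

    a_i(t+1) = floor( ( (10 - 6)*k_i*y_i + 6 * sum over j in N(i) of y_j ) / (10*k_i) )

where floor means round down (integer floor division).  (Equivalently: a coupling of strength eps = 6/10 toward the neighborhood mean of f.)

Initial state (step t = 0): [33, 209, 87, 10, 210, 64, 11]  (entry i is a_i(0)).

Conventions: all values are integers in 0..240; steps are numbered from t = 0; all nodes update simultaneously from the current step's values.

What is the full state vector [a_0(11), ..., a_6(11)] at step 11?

Answer: [154, 154, 154, 154, 154, 154, 154]

Derivation:
t=0: [33, 209, 87, 10, 210, 64, 11]
t=1: [73, 75, 91, 75, 86, 81, 76]
t=2: [143, 144, 148, 146, 149, 146, 145]
t=3: [158, 158, 157, 157, 157, 157, 158]
t=4: [149, 149, 149, 149, 149, 149, 149]
t=5: [156, 156, 156, 156, 156, 156, 156]
t=6: [151, 151, 151, 151, 151, 151, 151]
t=7: [154, 154, 154, 154, 154, 154, 154]
t=8: [152, 152, 152, 152, 152, 152, 152]
t=9: [154, 154, 154, 154, 154, 154, 154]
t=10: [152, 152, 152, 152, 152, 152, 152]
t=11: [154, 154, 154, 154, 154, 154, 154]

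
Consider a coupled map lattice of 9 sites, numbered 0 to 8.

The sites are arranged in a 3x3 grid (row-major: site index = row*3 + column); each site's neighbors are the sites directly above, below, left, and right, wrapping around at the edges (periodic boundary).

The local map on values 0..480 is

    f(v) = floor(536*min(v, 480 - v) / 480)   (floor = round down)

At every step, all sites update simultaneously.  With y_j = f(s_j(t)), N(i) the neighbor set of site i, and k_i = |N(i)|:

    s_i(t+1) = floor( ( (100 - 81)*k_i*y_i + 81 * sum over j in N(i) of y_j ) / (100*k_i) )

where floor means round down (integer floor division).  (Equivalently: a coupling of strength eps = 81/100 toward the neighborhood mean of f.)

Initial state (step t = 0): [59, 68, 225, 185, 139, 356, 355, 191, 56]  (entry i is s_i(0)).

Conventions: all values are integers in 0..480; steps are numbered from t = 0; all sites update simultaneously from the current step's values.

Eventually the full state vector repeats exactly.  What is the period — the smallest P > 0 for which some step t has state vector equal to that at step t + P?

Answer: 6
Key observation: The state at step 7, [263, 263, 263, 263, 263, 263, 263, 263, 263], reappears at step 13 — and no state repeats earlier — so the cycle the system enters has period 6.

Derivation:
t=0: [59, 68, 225, 185, 139, 356, 355, 191, 56]
t=1: [148, 152, 116, 139, 157, 162, 136, 127, 161]
t=2: [153, 155, 164, 165, 163, 163, 158, 163, 155]
t=3: [177, 178, 176, 178, 180, 180, 177, 177, 179]
t=4: [197, 197, 198, 198, 198, 198, 197, 198, 197]
t=5: [219, 220, 219, 220, 220, 220, 219, 219, 220]
t=6: [244, 244, 244, 244, 244, 244, 244, 244, 244]
t=7: [263, 263, 263, 263, 263, 263, 263, 263, 263]
t=8: [242, 242, 242, 242, 242, 242, 242, 242, 242]
t=9: [265, 265, 265, 265, 265, 265, 265, 265, 265]
t=10: [240, 240, 240, 240, 240, 240, 240, 240, 240]
t=11: [268, 268, 268, 268, 268, 268, 268, 268, 268]
t=12: [236, 236, 236, 236, 236, 236, 236, 236, 236]
t=13: [263, 263, 263, 263, 263, 263, 263, 263, 263]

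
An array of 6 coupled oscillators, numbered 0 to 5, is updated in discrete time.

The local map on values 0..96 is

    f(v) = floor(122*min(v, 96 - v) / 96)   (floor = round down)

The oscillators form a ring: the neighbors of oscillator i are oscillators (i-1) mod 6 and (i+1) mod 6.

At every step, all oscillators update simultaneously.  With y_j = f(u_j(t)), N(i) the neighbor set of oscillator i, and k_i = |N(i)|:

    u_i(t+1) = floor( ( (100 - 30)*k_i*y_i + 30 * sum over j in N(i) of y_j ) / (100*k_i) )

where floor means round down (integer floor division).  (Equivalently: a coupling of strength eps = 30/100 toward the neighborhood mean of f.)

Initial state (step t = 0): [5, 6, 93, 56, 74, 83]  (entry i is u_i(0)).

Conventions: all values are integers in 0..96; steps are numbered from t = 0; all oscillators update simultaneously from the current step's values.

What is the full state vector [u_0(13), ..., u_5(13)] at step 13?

Simulating step by step:
t=0: [5, 6, 93, 56, 74, 83]
t=1: [7, 6, 10, 39, 28, 16]
t=2: [9, 7, 16, 41, 34, 20]
t=3: [12, 10, 23, 45, 41, 25]
t=4: [16, 15, 30, 52, 49, 31]
t=5: [22, 22, 37, 53, 55, 39]
t=6: [30, 30, 45, 52, 51, 46]
t=7: [41, 40, 53, 55, 56, 54]
t=8: [51, 50, 53, 52, 50, 52]
t=9: [56, 57, 54, 55, 57, 55]
t=10: [50, 49, 52, 51, 49, 51]
t=11: [58, 58, 55, 57, 58, 57]
t=12: [48, 48, 50, 49, 48, 48]
t=13: [61, 60, 58, 59, 60, 61]

Answer: [61, 60, 58, 59, 60, 61]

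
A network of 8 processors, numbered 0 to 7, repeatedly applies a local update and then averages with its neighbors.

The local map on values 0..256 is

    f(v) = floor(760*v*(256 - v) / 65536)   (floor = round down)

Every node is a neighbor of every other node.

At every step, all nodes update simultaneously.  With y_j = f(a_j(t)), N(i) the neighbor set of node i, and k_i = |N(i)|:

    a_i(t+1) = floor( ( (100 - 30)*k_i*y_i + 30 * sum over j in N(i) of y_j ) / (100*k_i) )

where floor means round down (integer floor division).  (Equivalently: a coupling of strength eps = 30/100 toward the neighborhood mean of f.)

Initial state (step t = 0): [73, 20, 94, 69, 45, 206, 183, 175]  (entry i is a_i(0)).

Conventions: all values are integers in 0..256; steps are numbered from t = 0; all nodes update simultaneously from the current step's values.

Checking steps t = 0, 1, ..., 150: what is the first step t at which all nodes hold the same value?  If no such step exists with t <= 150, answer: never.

Simulating step by step:
t=0: [73, 20, 94, 69, 45, 206, 183, 175]  (not all equal)
t=1: [147, 81, 161, 144, 118, 124, 147, 154]  (not all equal)
t=2: [184, 170, 178, 185, 185, 186, 184, 182]  (not all equal)
t=3: [153, 164, 159, 153, 153, 151, 153, 155]  (not all equal)
t=4: [181, 176, 178, 181, 181, 182, 181, 180]  (not all equal)
t=5: [157, 161, 160, 157, 157, 156, 157, 158]  (not all equal)
t=6: [179, 177, 178, 179, 179, 179, 179, 179]  (not all equal)
t=7: [159, 161, 160, 159, 159, 159, 159, 159]  (not all equal)
t=8: [177, 177, 177, 177, 177, 177, 177, 177]  (all equal)

Answer: 8
Key observation: Synchronization is absorbing here: once all nodes are equal they stay equal, and step 8 is the first all-equal step.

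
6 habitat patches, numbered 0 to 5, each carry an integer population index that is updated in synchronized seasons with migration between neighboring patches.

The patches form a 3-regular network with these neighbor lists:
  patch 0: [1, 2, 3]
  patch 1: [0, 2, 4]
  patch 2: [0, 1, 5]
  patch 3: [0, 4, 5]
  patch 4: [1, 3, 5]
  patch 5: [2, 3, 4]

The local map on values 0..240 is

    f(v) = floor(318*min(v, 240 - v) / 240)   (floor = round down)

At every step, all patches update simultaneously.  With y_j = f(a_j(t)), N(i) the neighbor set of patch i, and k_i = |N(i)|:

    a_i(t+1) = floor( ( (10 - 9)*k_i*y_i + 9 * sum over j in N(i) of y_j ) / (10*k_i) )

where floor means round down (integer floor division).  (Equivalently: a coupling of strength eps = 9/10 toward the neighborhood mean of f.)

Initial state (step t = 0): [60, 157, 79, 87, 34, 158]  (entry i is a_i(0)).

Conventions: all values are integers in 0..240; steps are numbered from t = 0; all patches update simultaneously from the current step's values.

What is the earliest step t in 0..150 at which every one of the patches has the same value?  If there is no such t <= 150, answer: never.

Simulating step by step:
t=0: [60, 157, 79, 87, 34, 158]  (not all equal)
t=1: [106, 79, 99, 81, 104, 90]  (not all equal)
t=2: [116, 132, 122, 129, 112, 124]  (not all equal)
t=3: [149, 151, 150, 150, 147, 150]  (not all equal)
t=4: [118, 120, 118, 120, 118, 120]  (not all equal)
t=5: [157, 156, 157, 157, 158, 157]  (not all equal)
t=6: [109, 108, 109, 108, 109, 108]  (not all equal)
t=7: [143, 143, 143, 143, 143, 143]  (all equal)

Answer: 7
Key observation: Synchronization is absorbing here: once all patches are equal they stay equal, and step 7 is the first all-equal step.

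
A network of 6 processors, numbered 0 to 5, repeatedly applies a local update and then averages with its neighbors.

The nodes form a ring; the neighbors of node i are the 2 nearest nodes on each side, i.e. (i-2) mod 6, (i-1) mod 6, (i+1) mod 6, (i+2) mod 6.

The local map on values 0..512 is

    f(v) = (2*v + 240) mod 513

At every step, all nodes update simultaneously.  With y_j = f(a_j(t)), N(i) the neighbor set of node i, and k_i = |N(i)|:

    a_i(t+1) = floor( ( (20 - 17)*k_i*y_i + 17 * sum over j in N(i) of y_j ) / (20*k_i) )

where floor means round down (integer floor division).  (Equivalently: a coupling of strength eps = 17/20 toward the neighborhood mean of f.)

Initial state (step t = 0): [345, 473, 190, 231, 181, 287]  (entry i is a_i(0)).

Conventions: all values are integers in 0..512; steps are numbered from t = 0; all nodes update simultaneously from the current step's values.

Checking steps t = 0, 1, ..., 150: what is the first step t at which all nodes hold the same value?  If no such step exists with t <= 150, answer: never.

Answer: 12
Key observation: Synchronization is absorbing here: once all nodes are equal they stay equal, and step 12 is the first all-equal step.

Derivation:
t=0: [345, 473, 190, 231, 181, 287]  (not all equal)
t=1: [202, 239, 197, 167, 228, 226]  (not all equal)
t=2: [165, 135, 141, 155, 132, 150]  (not all equal)
t=3: [231, 104, 236, 228, 103, 239]  (not all equal)
t=4: [304, 232, 298, 303, 231, 299]  (not all equal)
t=5: [268, 308, 271, 268, 308, 271]  (not all equal)
t=6: [299, 277, 297, 299, 277, 297]  (not all equal)
t=7: [304, 316, 305, 304, 316, 305]  (not all equal)
t=8: [346, 339, 345, 346, 339, 345]  (not all equal)
t=9: [412, 416, 412, 412, 416, 412]  (not all equal)
t=10: [41, 39, 41, 41, 39, 41]  (not all equal)
t=11: [320, 321, 320, 320, 321, 320]  (not all equal)
t=12: [367, 367, 367, 367, 367, 367]  (all equal)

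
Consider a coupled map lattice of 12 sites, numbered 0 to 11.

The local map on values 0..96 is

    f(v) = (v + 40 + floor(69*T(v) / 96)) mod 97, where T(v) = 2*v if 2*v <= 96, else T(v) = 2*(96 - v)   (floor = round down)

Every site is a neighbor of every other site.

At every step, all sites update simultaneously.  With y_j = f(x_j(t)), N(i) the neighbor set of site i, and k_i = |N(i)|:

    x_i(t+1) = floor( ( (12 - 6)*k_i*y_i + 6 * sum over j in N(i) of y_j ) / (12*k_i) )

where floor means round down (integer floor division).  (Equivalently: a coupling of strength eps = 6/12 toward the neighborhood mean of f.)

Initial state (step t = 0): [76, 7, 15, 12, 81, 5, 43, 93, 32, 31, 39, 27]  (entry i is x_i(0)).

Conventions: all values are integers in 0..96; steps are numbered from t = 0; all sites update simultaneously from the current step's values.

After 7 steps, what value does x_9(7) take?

Answer: x_9(7) = 49

Derivation:
t=0: [76, 7, 15, 12, 81, 5, 43, 93, 32, 31, 39, 27]
t=1: [44, 49, 58, 54, 44, 47, 44, 41, 33, 31, 40, 27]
t=2: [45, 49, 48, 49, 45, 49, 45, 42, 33, 31, 41, 26]
t=3: [47, 50, 51, 50, 47, 50, 47, 44, 34, 32, 43, 26]
t=4: [51, 52, 51, 52, 51, 52, 51, 47, 36, 34, 46, 27]
t=5: [52, 52, 52, 52, 52, 52, 52, 52, 40, 37, 51, 30]
t=6: [54, 54, 54, 54, 54, 54, 54, 54, 45, 42, 54, 35]
t=7: [54, 54, 54, 54, 54, 54, 54, 54, 52, 49, 54, 41]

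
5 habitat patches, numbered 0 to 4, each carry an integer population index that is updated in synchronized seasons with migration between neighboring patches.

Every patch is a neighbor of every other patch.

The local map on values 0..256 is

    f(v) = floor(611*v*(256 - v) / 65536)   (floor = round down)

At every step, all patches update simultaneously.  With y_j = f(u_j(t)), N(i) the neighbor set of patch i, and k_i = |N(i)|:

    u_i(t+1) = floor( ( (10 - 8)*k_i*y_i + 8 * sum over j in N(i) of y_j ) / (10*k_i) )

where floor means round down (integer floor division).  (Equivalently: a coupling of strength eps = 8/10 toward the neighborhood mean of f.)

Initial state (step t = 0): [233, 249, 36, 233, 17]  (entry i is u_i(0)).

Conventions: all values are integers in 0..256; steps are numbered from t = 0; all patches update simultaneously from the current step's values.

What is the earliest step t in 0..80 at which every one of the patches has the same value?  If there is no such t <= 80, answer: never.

Answer: 1
Key observation: Synchronization is absorbing here: once all patches are equal they stay equal, and step 1 is the first all-equal step.

Derivation:
t=0: [233, 249, 36, 233, 17]  (not all equal)
t=1: [44, 44, 44, 44, 44]  (all equal)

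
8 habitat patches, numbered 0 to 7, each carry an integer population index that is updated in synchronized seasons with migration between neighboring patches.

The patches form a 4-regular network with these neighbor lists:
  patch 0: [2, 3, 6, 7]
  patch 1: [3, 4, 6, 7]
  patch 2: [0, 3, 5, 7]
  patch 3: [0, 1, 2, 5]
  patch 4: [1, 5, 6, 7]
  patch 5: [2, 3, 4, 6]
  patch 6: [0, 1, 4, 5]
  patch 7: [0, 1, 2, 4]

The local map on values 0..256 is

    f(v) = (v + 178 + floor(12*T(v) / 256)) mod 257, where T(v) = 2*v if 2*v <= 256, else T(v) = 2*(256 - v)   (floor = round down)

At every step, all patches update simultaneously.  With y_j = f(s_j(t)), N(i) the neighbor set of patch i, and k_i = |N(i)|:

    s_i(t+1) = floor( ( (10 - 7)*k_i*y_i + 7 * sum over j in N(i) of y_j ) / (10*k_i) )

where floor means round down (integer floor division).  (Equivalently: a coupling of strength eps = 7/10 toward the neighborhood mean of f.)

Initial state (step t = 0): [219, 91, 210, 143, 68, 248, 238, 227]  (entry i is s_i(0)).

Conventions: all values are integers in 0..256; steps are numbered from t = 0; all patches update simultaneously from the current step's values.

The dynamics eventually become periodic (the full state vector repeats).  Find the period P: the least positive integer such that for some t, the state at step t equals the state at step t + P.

Answer: 7
Key observation: The state at step 15, [19, 19, 19, 19, 19, 19, 19, 19], reappears at step 22 — and no state repeats earlier — so the cycle the system enters has period 7.

Derivation:
t=0: [219, 91, 210, 143, 68, 248, 238, 227]
t=1: [133, 117, 134, 103, 162, 159, 150, 141]
t=2: [63, 62, 65, 56, 77, 73, 75, 68]
t=3: [203, 160, 203, 201, 89, 86, 87, 205]
t=4: [108, 77, 108, 101, 49, 55, 48, 102]
t=5: [69, 93, 71, 65, 157, 164, 158, 64]
t=6: [222, 124, 224, 183, 105, 146, 106, 182]
t=7: [114, 67, 121, 107, 59, 80, 65, 100]
t=8: [78, 173, 37, 73, 166, 104, 170, 112]
t=9: [64, 71, 79, 62, 76, 82, 71, 86]
t=10: [165, 167, 92, 164, 94, 92, 166, 94]
t=11: [68, 69, 46, 68, 48, 46, 69, 47]
t=12: [243, 244, 236, 243, 237, 236, 244, 237]
t=13: [162, 163, 160, 162, 161, 160, 163, 161]
t=14: [90, 91, 90, 90, 90, 90, 91, 90]
t=15: [19, 19, 19, 19, 19, 19, 19, 19]
t=16: [198, 198, 198, 198, 198, 198, 198, 198]
t=17: [124, 124, 124, 124, 124, 124, 124, 124]
t=18: [56, 56, 56, 56, 56, 56, 56, 56]
t=19: [239, 239, 239, 239, 239, 239, 239, 239]
t=20: [161, 161, 161, 161, 161, 161, 161, 161]
t=21: [90, 90, 90, 90, 90, 90, 90, 90]
t=22: [19, 19, 19, 19, 19, 19, 19, 19]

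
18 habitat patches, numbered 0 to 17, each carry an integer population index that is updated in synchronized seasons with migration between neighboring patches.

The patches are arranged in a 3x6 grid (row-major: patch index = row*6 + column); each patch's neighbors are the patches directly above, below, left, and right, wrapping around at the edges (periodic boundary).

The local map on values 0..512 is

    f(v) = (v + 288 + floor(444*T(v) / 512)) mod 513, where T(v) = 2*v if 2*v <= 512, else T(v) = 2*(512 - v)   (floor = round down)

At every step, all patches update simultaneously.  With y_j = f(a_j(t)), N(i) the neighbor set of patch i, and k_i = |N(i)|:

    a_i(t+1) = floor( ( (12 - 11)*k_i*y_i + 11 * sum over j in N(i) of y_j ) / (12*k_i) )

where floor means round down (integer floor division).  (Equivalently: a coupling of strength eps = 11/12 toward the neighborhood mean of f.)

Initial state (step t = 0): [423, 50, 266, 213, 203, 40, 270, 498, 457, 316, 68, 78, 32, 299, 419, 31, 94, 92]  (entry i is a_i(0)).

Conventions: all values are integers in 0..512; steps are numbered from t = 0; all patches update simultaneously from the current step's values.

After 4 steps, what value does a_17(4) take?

Answer: a_17(4) = 398

Derivation:
t=0: [423, 50, 266, 213, 203, 40, 270, 498, 457, 316, 68, 78, 32, 299, 419, 31, 94, 92]
t=1: [409, 392, 374, 396, 316, 310, 388, 404, 382, 386, 335, 353, 325, 369, 398, 300, 277, 301]
t=2: [399, 376, 375, 406, 421, 411, 387, 380, 376, 401, 417, 416, 395, 384, 398, 398, 434, 431]
t=3: [373, 380, 377, 369, 355, 356, 370, 382, 377, 368, 355, 359, 368, 378, 380, 362, 355, 357]
t=4: [391, 385, 386, 394, 399, 397, 390, 385, 385, 394, 399, 398, 391, 385, 388, 392, 400, 398]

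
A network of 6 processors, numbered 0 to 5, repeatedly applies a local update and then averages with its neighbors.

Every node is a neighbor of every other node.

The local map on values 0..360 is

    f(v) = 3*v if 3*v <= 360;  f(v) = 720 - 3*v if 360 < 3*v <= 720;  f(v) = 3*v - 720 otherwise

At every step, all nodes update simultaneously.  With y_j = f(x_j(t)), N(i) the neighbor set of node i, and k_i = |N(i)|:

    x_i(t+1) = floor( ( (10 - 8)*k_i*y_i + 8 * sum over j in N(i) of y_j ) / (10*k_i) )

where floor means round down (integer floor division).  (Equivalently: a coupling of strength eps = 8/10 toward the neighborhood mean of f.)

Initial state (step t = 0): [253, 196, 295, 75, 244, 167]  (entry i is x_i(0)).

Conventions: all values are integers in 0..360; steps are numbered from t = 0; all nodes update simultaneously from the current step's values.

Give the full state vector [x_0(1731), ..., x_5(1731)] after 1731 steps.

Answer: [253, 252, 252, 252, 253, 252]
Key observation: The state at step 2, [325, 324, 324, 324, 325, 324], reappears at step 6: the system is in a cycle of period 4 from step 2 on.  Therefore the state at step 1731 equals the state at step 2 + ((1731 - 2) mod 4) = 3, which is [253, 252, 252, 252, 253, 252].

Derivation:
t=0: [253, 196, 295, 75, 244, 167]
t=1: [128, 132, 133, 135, 127, 135]
t=2: [325, 324, 324, 324, 325, 324]
t=3: [253, 252, 252, 252, 253, 252]
t=4: [37, 36, 36, 36, 37, 36]
t=5: [109, 108, 108, 108, 109, 108]
t=6: [325, 324, 324, 324, 325, 324]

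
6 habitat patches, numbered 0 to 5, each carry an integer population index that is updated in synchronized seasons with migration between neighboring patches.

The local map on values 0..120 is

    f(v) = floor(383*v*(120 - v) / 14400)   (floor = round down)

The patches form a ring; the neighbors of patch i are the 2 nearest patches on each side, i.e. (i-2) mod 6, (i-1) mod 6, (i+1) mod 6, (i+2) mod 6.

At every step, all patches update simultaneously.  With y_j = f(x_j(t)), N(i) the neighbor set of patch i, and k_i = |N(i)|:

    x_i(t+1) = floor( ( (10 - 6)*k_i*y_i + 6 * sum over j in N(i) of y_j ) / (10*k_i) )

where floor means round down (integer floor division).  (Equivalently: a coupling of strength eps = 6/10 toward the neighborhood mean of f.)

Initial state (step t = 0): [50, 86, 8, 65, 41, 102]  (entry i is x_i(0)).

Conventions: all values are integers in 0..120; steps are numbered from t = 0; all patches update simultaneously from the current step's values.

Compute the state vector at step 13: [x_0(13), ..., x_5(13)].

Answer: [63, 63, 63, 63, 63, 63]

Derivation:
t=0: [50, 86, 8, 65, 41, 102]
t=1: [72, 69, 61, 73, 73, 71]
t=2: [92, 92, 92, 92, 91, 91]
t=3: [68, 68, 68, 68, 69, 69]
t=4: [93, 93, 93, 93, 93, 93]
t=5: [66, 66, 66, 66, 66, 66]
t=6: [94, 94, 94, 94, 94, 94]
t=7: [65, 65, 65, 65, 65, 65]
t=8: [95, 95, 95, 95, 95, 95]
t=9: [63, 63, 63, 63, 63, 63]
t=10: [95, 95, 95, 95, 95, 95]
t=11: [63, 63, 63, 63, 63, 63]
t=12: [95, 95, 95, 95, 95, 95]
t=13: [63, 63, 63, 63, 63, 63]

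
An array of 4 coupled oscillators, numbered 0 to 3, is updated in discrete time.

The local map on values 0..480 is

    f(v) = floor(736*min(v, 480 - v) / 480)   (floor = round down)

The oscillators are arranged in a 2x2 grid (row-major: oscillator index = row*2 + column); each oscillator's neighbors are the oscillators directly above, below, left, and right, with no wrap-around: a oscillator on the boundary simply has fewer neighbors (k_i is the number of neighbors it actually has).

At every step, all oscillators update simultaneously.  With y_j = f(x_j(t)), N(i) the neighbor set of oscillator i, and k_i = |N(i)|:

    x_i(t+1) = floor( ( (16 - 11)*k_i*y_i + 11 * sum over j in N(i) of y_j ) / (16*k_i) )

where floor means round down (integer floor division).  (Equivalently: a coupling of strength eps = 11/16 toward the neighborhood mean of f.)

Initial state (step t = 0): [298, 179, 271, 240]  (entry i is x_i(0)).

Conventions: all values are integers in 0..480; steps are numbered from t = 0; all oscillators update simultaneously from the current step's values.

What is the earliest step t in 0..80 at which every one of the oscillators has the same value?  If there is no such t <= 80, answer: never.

Answer: 9
Key observation: Synchronization is absorbing here: once all oscillators are equal they stay equal, and step 9 is the first all-equal step.

Derivation:
t=0: [298, 179, 271, 240]  (not all equal)
t=1: [291, 308, 322, 319]  (not all equal)
t=2: [263, 266, 259, 250]  (not all equal)
t=3: [332, 337, 340, 338]  (not all equal)
t=4: [219, 220, 219, 216]  (not all equal)
t=5: [335, 334, 333, 334]  (not all equal)
t=6: [223, 222, 223, 223]  (not all equal)
t=7: [340, 340, 341, 340]  (not all equal)
t=8: [213, 214, 213, 213]  (not all equal)
t=9: [326, 326, 326, 326]  (all equal)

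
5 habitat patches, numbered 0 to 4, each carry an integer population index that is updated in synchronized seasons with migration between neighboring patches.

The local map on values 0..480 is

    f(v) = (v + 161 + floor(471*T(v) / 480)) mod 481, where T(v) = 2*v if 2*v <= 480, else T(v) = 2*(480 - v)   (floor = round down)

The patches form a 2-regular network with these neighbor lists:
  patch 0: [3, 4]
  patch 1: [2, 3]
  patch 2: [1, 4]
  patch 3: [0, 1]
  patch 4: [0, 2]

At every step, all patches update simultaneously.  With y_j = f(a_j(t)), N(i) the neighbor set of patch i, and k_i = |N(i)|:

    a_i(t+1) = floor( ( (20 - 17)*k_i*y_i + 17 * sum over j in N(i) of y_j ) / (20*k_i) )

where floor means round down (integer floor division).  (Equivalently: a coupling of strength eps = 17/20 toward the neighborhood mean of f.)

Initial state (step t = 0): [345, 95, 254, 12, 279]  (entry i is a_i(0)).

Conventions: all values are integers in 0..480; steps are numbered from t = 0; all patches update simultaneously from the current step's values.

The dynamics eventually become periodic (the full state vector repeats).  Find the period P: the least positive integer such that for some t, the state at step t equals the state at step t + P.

Answer: 2
Key observation: The state at step 24, [314, 314, 314, 314, 314], reappears at step 26 — and no state repeats earlier — so the cycle the system enters has period 2.

Derivation:
t=0: [345, 95, 254, 12, 279]
t=1: [276, 309, 394, 340, 336]
t=2: [305, 276, 300, 333, 298]
t=3: [319, 322, 343, 335, 331]
t=4: [302, 297, 305, 310, 302]
t=5: [327, 327, 332, 331, 329]
t=6: [304, 303, 305, 306, 304]
t=7: [328, 327, 329, 329, 328]
t=8: [305, 305, 306, 306, 305]
t=9: [327, 327, 327, 327, 327]
t=10: [307, 307, 307, 307, 307]
t=11: [326, 326, 326, 326, 326]
t=12: [308, 308, 308, 308, 308]
t=13: [325, 325, 325, 325, 325]
t=14: [309, 309, 309, 309, 309]
t=15: [324, 324, 324, 324, 324]
t=16: [310, 310, 310, 310, 310]
t=17: [323, 323, 323, 323, 323]
t=18: [311, 311, 311, 311, 311]
t=19: [322, 322, 322, 322, 322]
t=20: [312, 312, 312, 312, 312]
t=21: [321, 321, 321, 321, 321]
t=22: [313, 313, 313, 313, 313]
t=23: [320, 320, 320, 320, 320]
t=24: [314, 314, 314, 314, 314]
t=25: [319, 319, 319, 319, 319]
t=26: [314, 314, 314, 314, 314]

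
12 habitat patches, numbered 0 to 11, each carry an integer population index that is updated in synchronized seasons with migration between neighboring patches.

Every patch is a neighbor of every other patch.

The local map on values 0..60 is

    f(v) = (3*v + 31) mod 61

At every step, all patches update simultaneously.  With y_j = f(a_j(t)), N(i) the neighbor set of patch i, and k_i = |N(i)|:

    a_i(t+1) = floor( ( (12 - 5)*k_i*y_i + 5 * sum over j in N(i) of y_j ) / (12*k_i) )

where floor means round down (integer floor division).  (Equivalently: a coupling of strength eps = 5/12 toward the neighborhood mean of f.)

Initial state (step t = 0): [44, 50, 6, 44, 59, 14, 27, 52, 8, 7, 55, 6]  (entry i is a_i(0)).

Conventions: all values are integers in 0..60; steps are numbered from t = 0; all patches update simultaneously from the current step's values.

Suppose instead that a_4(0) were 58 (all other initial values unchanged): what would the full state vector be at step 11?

Simulating step by step:
t=0: [44, 50, 6, 44, 58, 14, 27, 52, 8, 7, 55, 6]
t=1: [39, 49, 43, 39, 28, 23, 44, 19, 46, 45, 24, 43]
t=2: [32, 48, 38, 32, 47, 39, 40, 32, 43, 42, 41, 38]
t=3: [15, 41, 24, 15, 39, 26, 28, 15, 33, 31, 29, 24]
t=4: [21, 30, 36, 21, 27, 39, 42, 21, 17, 14, 44, 36]
t=5: [32, 47, 23, 32, 42, 28, 33, 32, 25, 20, 36, 23]
t=6: [15, 39, 33, 15, 31, 42, 16, 15, 37, 28, 21, 33]
t=7: [17, 23, 13, 17, 10, 28, 19, 17, 20, 38, 27, 13]
t=8: [23, 32, 16, 23, 11, 41, 26, 23, 27, 24, 39, 16]
t=9: [34, 16, 23, 34, 15, 31, 39, 34, 41, 36, 27, 23]
t=10: [16, 20, 31, 16, 18, 11, 24, 16, 27, 19, 38, 31]
t=11: [19, 26, 10, 19, 22, 11, 32, 19, 37, 24, 22, 10]

Answer: [19, 26, 10, 19, 22, 11, 32, 19, 37, 24, 22, 10]
Key observation: This trace re-runs the system from the modified initial state.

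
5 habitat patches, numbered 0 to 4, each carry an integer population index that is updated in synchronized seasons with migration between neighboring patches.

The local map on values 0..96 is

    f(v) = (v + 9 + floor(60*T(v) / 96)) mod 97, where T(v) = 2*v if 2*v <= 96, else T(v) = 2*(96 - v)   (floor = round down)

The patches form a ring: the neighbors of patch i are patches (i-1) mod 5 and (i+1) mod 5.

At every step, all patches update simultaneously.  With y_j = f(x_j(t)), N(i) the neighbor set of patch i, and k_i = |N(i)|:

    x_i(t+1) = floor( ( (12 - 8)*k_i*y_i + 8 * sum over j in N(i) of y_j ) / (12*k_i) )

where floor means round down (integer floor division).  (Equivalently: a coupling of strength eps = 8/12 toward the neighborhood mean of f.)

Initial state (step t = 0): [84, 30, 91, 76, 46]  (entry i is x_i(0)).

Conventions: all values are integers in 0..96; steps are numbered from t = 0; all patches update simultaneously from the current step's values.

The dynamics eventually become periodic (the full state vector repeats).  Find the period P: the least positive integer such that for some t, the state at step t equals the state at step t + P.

Answer: 9
Key observation: The state at step 19, [13, 13, 13, 13, 13], reappears at step 28 — and no state repeats earlier — so the cycle the system enters has period 9.

Derivation:
t=0: [84, 30, 91, 76, 46]
t=1: [34, 32, 32, 12, 13]
t=2: [68, 82, 66, 51, 53]
t=3: [14, 13, 15, 17, 17]
t=4: [41, 40, 42, 45, 44]
t=5: [5, 4, 7, 10, 9]
t=6: [22, 20, 24, 28, 26]
t=7: [59, 58, 63, 67, 65]
t=8: [16, 16, 16, 15, 15]
t=9: [44, 45, 44, 43, 43]
t=10: [10, 11, 10, 9, 9]
t=11: [31, 31, 31, 29, 29]
t=12: [76, 78, 76, 75, 75]
t=13: [12, 12, 12, 13, 13]
t=14: [36, 36, 36, 37, 37]
t=15: [90, 90, 90, 91, 91]
t=16: [9, 9, 9, 9, 9]
t=17: [29, 29, 29, 29, 29]
t=18: [74, 74, 74, 74, 74]
t=19: [13, 13, 13, 13, 13]
t=20: [38, 38, 38, 38, 38]
t=21: [94, 94, 94, 94, 94]
t=22: [8, 8, 8, 8, 8]
t=23: [27, 27, 27, 27, 27]
t=24: [69, 69, 69, 69, 69]
t=25: [14, 14, 14, 14, 14]
t=26: [40, 40, 40, 40, 40]
t=27: [2, 2, 2, 2, 2]
t=28: [13, 13, 13, 13, 13]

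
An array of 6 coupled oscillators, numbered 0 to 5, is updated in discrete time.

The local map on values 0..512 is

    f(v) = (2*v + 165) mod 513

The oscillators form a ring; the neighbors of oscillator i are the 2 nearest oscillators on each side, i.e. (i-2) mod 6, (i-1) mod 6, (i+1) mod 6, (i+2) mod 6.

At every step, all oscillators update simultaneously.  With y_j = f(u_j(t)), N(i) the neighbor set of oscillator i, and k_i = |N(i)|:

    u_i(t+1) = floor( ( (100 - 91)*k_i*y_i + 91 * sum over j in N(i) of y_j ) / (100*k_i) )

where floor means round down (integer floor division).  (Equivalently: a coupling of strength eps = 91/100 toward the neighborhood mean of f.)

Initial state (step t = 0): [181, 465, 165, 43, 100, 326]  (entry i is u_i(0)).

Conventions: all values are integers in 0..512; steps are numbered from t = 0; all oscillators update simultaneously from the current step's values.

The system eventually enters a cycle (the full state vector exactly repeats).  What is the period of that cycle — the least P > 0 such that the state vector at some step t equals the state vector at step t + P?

Simulating step by step:
t=0: [181, 465, 165, 43, 100, 326]
t=1: [281, 248, 203, 303, 274, 186]
t=2: [117, 139, 191, 121, 144, 188]
t=3: [253, 237, 390, 254, 238, 389]
t=4: [268, 279, 169, 268, 279, 168]
t=5: [340, 332, 226, 340, 332, 226]
t=6: [220, 226, 304, 220, 226, 304]
t=7: [173, 169, 112, 173, 169, 112]
t=8: [451, 454, 496, 451, 454, 496]
t=9: [84, 82, 51, 84, 82, 51]
t=10: [301, 302, 325, 301, 302, 325]
t=11: [276, 276, 259, 276, 276, 259]
t=12: [188, 188, 200, 188, 188, 200]
t=13: [38, 38, 30, 38, 38, 30]
t=14: [233, 233, 239, 233, 233, 239]
t=15: [123, 123, 119, 123, 123, 119]
t=16: [407, 407, 410, 407, 407, 410]
t=17: [468, 468, 466, 468, 468, 466]
t=18: [73, 73, 74, 73, 73, 74]
t=19: [311, 311, 311, 311, 311, 311]
t=20: [274, 274, 274, 274, 274, 274]
t=21: [200, 200, 200, 200, 200, 200]
t=22: [52, 52, 52, 52, 52, 52]
t=23: [269, 269, 269, 269, 269, 269]
t=24: [190, 190, 190, 190, 190, 190]
t=25: [32, 32, 32, 32, 32, 32]
t=26: [229, 229, 229, 229, 229, 229]
t=27: [110, 110, 110, 110, 110, 110]
t=28: [385, 385, 385, 385, 385, 385]
t=29: [422, 422, 422, 422, 422, 422]
t=30: [496, 496, 496, 496, 496, 496]
t=31: [131, 131, 131, 131, 131, 131]
t=32: [427, 427, 427, 427, 427, 427]
t=33: [506, 506, 506, 506, 506, 506]
t=34: [151, 151, 151, 151, 151, 151]
t=35: [467, 467, 467, 467, 467, 467]
t=36: [73, 73, 73, 73, 73, 73]
t=37: [311, 311, 311, 311, 311, 311]

Answer: 18
Key observation: The state at step 19, [311, 311, 311, 311, 311, 311], reappears at step 37 — and no state repeats earlier — so the cycle the system enters has period 18.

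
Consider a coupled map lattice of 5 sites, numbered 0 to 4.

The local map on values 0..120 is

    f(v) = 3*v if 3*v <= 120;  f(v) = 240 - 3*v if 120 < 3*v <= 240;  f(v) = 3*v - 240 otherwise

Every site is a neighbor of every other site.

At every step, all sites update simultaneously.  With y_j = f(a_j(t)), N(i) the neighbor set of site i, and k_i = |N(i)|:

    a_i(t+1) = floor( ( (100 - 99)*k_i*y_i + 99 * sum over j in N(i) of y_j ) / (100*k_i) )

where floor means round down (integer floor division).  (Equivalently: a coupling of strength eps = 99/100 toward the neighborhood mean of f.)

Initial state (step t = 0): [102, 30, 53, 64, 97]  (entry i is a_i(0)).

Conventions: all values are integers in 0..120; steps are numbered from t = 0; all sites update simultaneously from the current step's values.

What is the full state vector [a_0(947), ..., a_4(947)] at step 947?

Simulating step by step:
t=0: [102, 30, 53, 64, 97]
t=1: [67, 61, 63, 71, 71]
t=2: [40, 36, 37, 43, 43]
t=3: [110, 113, 112, 112, 112]
t=4: [96, 94, 95, 95, 95]
t=5: [44, 45, 45, 45, 45]
t=6: [105, 105, 105, 105, 105]
t=7: [75, 75, 75, 75, 75]
t=8: [15, 15, 15, 15, 15]
t=9: [45, 45, 45, 45, 45]
t=10: [105, 105, 105, 105, 105]

Answer: [75, 75, 75, 75, 75]
Key observation: The state at step 6, [105, 105, 105, 105, 105], reappears at step 10: the system is in a cycle of period 4 from step 6 on.  Therefore the state at step 947 equals the state at step 6 + ((947 - 6) mod 4) = 7, which is [75, 75, 75, 75, 75].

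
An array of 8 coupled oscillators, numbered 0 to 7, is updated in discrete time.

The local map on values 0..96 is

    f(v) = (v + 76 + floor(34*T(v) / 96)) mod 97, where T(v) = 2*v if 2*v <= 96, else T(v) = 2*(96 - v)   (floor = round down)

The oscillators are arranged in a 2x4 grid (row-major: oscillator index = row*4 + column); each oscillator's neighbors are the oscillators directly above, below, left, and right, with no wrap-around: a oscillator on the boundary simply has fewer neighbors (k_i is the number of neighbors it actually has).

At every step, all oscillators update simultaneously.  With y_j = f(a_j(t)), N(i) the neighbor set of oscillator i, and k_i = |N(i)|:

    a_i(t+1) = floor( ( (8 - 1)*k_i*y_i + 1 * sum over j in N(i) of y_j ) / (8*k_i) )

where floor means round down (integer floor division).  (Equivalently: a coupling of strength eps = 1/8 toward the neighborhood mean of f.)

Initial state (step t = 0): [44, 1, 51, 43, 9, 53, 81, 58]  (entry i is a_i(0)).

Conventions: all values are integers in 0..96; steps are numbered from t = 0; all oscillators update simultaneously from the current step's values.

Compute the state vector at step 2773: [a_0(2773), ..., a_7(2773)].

Simulating step by step:
t=0: [44, 1, 51, 43, 9, 53, 81, 58]
t=1: [57, 74, 61, 53, 86, 64, 69, 62]
t=2: [63, 67, 64, 62, 71, 65, 66, 64]
t=3: [65, 65, 65, 65, 66, 65, 65, 65]
t=4: [65, 65, 65, 65, 65, 65, 65, 65]
t=5: [65, 65, 65, 65, 65, 65, 65, 65]

Answer: [65, 65, 65, 65, 65, 65, 65, 65]
Key observation: The state at step 4, [65, 65, 65, 65, 65, 65, 65, 65], reappears at step 5: the system is in a cycle of period 1 from step 4 on.  Therefore the state at step 2773 equals the state at step 4 + ((2773 - 4) mod 1) = 4, which is [65, 65, 65, 65, 65, 65, 65, 65].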